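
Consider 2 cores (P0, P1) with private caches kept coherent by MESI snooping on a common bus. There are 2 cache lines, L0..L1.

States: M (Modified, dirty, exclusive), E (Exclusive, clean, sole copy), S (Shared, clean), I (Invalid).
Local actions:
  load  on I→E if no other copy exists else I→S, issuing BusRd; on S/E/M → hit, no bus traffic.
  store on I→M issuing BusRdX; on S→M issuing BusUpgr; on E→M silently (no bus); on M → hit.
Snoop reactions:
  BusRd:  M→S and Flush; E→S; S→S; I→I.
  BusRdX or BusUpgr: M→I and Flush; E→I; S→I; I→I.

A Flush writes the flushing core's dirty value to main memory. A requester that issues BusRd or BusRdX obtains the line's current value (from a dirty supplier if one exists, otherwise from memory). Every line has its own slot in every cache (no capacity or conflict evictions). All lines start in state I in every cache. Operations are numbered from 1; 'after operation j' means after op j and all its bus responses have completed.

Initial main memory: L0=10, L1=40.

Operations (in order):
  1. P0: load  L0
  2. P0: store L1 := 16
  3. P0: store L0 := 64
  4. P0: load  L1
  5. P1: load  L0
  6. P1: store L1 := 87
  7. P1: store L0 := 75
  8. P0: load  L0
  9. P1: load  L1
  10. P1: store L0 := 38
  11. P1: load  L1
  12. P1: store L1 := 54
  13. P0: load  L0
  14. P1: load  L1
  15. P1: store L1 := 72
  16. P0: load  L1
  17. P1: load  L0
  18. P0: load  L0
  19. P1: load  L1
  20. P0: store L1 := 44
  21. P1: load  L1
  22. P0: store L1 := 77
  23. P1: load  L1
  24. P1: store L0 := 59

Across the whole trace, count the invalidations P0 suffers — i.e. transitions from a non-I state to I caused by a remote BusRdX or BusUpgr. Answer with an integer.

invalidations = 4

1. P0: load  L0  bus=[BusRd]  L0: P0=E P1=I  mem[L0]=10
2. P0: store L1 := 16  bus=[BusRdX]  L1: P0=M P1=I  mem[L1]=40
3. P0: store L0 := 64  bus=[-]  L0: P0=M P1=I  mem[L0]=10
4. P0: load  L1  bus=[-]  L1: P0=M P1=I  mem[L1]=40
5. P1: load  L0  bus=[BusRd,Flush]  L0: P0=S P1=S  mem[L0]=64
6. P1: store L1 := 87  bus=[BusRdX,Flush]  L1: P0=I P1=M  mem[L1]=16
7. P1: store L0 := 75  bus=[BusUpgr]  L0: P0=I P1=M  mem[L0]=64
8. P0: load  L0  bus=[BusRd,Flush]  L0: P0=S P1=S  mem[L0]=75
9. P1: load  L1  bus=[-]  L1: P0=I P1=M  mem[L1]=16
10. P1: store L0 := 38  bus=[BusUpgr]  L0: P0=I P1=M  mem[L0]=75
11. P1: load  L1  bus=[-]  L1: P0=I P1=M  mem[L1]=16
12. P1: store L1 := 54  bus=[-]  L1: P0=I P1=M  mem[L1]=16
13. P0: load  L0  bus=[BusRd,Flush]  L0: P0=S P1=S  mem[L0]=38
14. P1: load  L1  bus=[-]  L1: P0=I P1=M  mem[L1]=16
15. P1: store L1 := 72  bus=[-]  L1: P0=I P1=M  mem[L1]=16
16. P0: load  L1  bus=[BusRd,Flush]  L1: P0=S P1=S  mem[L1]=72
17. P1: load  L0  bus=[-]  L0: P0=S P1=S  mem[L0]=38
18. P0: load  L0  bus=[-]  L0: P0=S P1=S  mem[L0]=38
19. P1: load  L1  bus=[-]  L1: P0=S P1=S  mem[L1]=72
20. P0: store L1 := 44  bus=[BusUpgr]  L1: P0=M P1=I  mem[L1]=72
21. P1: load  L1  bus=[BusRd,Flush]  L1: P0=S P1=S  mem[L1]=44
22. P0: store L1 := 77  bus=[BusUpgr]  L1: P0=M P1=I  mem[L1]=44
23. P1: load  L1  bus=[BusRd,Flush]  L1: P0=S P1=S  mem[L1]=77
24. P1: store L0 := 59  bus=[BusUpgr]  L0: P0=I P1=M  mem[L0]=38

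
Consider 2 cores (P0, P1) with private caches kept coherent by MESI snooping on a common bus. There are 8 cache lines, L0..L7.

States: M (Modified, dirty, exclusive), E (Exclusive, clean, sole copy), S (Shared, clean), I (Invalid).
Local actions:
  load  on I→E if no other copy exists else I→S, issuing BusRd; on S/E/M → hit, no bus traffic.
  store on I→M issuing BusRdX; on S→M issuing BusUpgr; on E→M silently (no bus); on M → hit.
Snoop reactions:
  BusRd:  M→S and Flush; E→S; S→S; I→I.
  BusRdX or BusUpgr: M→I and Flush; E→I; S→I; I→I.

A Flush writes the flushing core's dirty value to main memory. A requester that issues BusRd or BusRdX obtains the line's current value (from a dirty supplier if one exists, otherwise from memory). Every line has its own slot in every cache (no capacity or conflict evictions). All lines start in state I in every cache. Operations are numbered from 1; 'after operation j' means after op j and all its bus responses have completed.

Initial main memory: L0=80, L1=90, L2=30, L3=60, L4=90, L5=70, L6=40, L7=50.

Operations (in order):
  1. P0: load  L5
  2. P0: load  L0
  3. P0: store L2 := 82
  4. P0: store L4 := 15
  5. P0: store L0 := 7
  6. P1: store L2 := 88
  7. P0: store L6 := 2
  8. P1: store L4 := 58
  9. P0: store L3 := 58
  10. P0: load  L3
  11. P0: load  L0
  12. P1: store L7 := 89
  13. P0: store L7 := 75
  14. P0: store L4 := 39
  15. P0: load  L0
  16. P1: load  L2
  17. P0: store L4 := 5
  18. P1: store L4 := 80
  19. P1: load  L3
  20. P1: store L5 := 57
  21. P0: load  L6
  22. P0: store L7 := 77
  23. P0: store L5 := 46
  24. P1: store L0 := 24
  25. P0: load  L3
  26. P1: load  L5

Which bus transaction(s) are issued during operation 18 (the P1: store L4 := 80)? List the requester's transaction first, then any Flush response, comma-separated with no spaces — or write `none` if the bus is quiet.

[1] P0: load  L5 | P0:E(70), P1:I | bus: BusRd
[2] P0: load  L0 | P0:E(80), P1:I | bus: BusRd
[3] P0: store L2 := 82 | P0:M(82), P1:I | bus: BusRdX
[4] P0: store L4 := 15 | P0:M(15), P1:I | bus: BusRdX
[5] P0: store L0 := 7 | P0:M(7), P1:I | bus: none
[6] P1: store L2 := 88 | P0:I, P1:M(88) | bus: BusRdX,Flush
[7] P0: store L6 := 2 | P0:M(2), P1:I | bus: BusRdX
[8] P1: store L4 := 58 | P0:I, P1:M(58) | bus: BusRdX,Flush
[9] P0: store L3 := 58 | P0:M(58), P1:I | bus: BusRdX
[10] P0: load  L3 | P0:M(58), P1:I | bus: none
[11] P0: load  L0 | P0:M(7), P1:I | bus: none
[12] P1: store L7 := 89 | P0:I, P1:M(89) | bus: BusRdX
[13] P0: store L7 := 75 | P0:M(75), P1:I | bus: BusRdX,Flush
[14] P0: store L4 := 39 | P0:M(39), P1:I | bus: BusRdX,Flush
[15] P0: load  L0 | P0:M(7), P1:I | bus: none
[16] P1: load  L2 | P0:I, P1:M(88) | bus: none
[17] P0: store L4 := 5 | P0:M(5), P1:I | bus: none
[18] P1: store L4 := 80 | P0:I, P1:M(80) | bus: BusRdX,Flush
[19] P1: load  L3 | P0:S(58), P1:S(58) | bus: BusRd,Flush
[20] P1: store L5 := 57 | P0:I, P1:M(57) | bus: BusRdX
[21] P0: load  L6 | P0:M(2), P1:I | bus: none
[22] P0: store L7 := 77 | P0:M(77), P1:I | bus: none
[23] P0: store L5 := 46 | P0:M(46), P1:I | bus: BusRdX,Flush
[24] P1: store L0 := 24 | P0:I, P1:M(24) | bus: BusRdX,Flush
[25] P0: load  L3 | P0:S(58), P1:S(58) | bus: none
[26] P1: load  L5 | P0:S(46), P1:S(46) | bus: BusRd,Flush

bus = BusRdX,Flush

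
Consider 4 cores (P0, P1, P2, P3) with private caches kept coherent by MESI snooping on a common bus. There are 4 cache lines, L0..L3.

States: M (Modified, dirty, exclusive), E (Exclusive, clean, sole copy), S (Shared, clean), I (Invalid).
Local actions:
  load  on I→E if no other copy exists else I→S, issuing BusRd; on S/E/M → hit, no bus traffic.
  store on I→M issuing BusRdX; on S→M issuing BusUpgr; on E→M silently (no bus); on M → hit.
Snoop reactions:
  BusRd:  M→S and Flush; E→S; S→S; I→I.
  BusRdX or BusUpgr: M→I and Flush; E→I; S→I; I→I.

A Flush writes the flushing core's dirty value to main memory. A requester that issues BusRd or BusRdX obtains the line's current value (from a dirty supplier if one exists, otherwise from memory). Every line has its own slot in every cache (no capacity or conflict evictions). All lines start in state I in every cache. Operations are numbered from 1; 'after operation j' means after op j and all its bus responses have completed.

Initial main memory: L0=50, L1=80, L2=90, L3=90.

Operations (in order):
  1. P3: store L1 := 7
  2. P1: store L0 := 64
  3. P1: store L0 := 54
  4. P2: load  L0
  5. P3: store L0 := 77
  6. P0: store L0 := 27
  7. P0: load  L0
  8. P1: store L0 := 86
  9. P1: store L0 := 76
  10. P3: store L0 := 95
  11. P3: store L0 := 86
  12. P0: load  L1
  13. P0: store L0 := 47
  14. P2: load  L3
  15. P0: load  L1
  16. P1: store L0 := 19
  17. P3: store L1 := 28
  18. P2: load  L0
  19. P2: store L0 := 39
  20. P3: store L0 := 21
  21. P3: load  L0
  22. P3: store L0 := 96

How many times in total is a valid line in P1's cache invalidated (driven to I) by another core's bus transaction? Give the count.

invalidations = 3

[1] P3: store L1 := 7 | P0:I, P1:I, P2:I, P3:M(7) | bus: BusRdX
[2] P1: store L0 := 64 | P0:I, P1:M(64), P2:I, P3:I | bus: BusRdX
[3] P1: store L0 := 54 | P0:I, P1:M(54), P2:I, P3:I | bus: none
[4] P2: load  L0 | P0:I, P1:S(54), P2:S(54), P3:I | bus: BusRd,Flush
[5] P3: store L0 := 77 | P0:I, P1:I, P2:I, P3:M(77) | bus: BusRdX
[6] P0: store L0 := 27 | P0:M(27), P1:I, P2:I, P3:I | bus: BusRdX,Flush
[7] P0: load  L0 | P0:M(27), P1:I, P2:I, P3:I | bus: none
[8] P1: store L0 := 86 | P0:I, P1:M(86), P2:I, P3:I | bus: BusRdX,Flush
[9] P1: store L0 := 76 | P0:I, P1:M(76), P2:I, P3:I | bus: none
[10] P3: store L0 := 95 | P0:I, P1:I, P2:I, P3:M(95) | bus: BusRdX,Flush
[11] P3: store L0 := 86 | P0:I, P1:I, P2:I, P3:M(86) | bus: none
[12] P0: load  L1 | P0:S(7), P1:I, P2:I, P3:S(7) | bus: BusRd,Flush
[13] P0: store L0 := 47 | P0:M(47), P1:I, P2:I, P3:I | bus: BusRdX,Flush
[14] P2: load  L3 | P0:I, P1:I, P2:E(90), P3:I | bus: BusRd
[15] P0: load  L1 | P0:S(7), P1:I, P2:I, P3:S(7) | bus: none
[16] P1: store L0 := 19 | P0:I, P1:M(19), P2:I, P3:I | bus: BusRdX,Flush
[17] P3: store L1 := 28 | P0:I, P1:I, P2:I, P3:M(28) | bus: BusUpgr
[18] P2: load  L0 | P0:I, P1:S(19), P2:S(19), P3:I | bus: BusRd,Flush
[19] P2: store L0 := 39 | P0:I, P1:I, P2:M(39), P3:I | bus: BusUpgr
[20] P3: store L0 := 21 | P0:I, P1:I, P2:I, P3:M(21) | bus: BusRdX,Flush
[21] P3: load  L0 | P0:I, P1:I, P2:I, P3:M(21) | bus: none
[22] P3: store L0 := 96 | P0:I, P1:I, P2:I, P3:M(96) | bus: none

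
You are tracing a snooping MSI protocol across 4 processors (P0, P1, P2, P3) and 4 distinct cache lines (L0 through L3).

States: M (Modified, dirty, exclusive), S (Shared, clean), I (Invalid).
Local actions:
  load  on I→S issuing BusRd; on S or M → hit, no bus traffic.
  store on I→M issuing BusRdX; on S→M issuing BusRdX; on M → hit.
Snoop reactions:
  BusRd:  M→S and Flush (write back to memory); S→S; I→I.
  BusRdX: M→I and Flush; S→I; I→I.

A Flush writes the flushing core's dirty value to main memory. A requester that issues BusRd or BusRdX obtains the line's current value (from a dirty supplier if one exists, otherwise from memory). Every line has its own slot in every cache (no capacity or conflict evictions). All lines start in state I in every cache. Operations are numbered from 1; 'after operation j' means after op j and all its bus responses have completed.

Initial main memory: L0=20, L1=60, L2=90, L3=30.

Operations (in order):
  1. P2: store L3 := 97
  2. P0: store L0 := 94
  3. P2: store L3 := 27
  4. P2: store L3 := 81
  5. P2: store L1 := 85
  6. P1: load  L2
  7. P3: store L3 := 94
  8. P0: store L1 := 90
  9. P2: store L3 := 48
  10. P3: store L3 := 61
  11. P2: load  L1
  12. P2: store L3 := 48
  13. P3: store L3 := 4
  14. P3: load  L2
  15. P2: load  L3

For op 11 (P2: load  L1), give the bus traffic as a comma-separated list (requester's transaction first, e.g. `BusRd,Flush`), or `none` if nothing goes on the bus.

  op1 P2: store L3 := 97 → I/I/M/I on L3; bus BusRdX; mem=30
  op2 P0: store L0 := 94 → M/I/I/I on L0; bus BusRdX; mem=20
  op3 P2: store L3 := 27 → I/I/M/I on L3; bus (none); mem=30
  op4 P2: store L3 := 81 → I/I/M/I on L3; bus (none); mem=30
  op5 P2: store L1 := 85 → I/I/M/I on L1; bus BusRdX; mem=60
  op6 P1: load  L2 → I/S/I/I on L2; bus BusRd; mem=90
  op7 P3: store L3 := 94 → I/I/I/M on L3; bus BusRdX Flush; mem=81
  op8 P0: store L1 := 90 → M/I/I/I on L1; bus BusRdX Flush; mem=85
  op9 P2: store L3 := 48 → I/I/M/I on L3; bus BusRdX Flush; mem=94
  op10 P3: store L3 := 61 → I/I/I/M on L3; bus BusRdX Flush; mem=48
  op11 P2: load  L1 → S/I/S/I on L1; bus BusRd Flush; mem=90
  op12 P2: store L3 := 48 → I/I/M/I on L3; bus BusRdX Flush; mem=61
  op13 P3: store L3 := 4 → I/I/I/M on L3; bus BusRdX Flush; mem=48
  op14 P3: load  L2 → I/S/I/S on L2; bus BusRd; mem=90
  op15 P2: load  L3 → I/I/S/S on L3; bus BusRd Flush; mem=4

bus = BusRd,Flush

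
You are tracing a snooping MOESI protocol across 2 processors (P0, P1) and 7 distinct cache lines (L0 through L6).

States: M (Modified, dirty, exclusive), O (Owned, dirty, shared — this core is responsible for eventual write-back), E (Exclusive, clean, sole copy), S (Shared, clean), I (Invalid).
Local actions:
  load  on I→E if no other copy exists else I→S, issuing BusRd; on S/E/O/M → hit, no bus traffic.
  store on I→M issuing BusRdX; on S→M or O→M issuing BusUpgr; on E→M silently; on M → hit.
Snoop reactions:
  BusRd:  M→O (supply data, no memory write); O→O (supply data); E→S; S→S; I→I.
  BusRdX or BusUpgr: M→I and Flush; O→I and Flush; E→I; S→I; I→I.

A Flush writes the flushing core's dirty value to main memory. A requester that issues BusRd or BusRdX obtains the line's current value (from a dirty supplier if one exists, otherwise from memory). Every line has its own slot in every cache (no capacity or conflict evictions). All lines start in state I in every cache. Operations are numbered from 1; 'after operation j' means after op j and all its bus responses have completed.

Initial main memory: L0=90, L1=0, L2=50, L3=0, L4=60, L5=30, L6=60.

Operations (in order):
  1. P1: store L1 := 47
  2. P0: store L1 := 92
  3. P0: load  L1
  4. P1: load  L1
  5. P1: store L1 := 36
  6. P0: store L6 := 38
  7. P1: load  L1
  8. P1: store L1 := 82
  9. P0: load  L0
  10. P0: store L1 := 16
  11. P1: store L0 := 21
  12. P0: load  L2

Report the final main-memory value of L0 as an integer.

memory[L0] = 90

[1] P1: store L1 := 47 | P0:I, P1:M(47) | bus: BusRdX
[2] P0: store L1 := 92 | P0:M(92), P1:I | bus: BusRdX,Flush
[3] P0: load  L1 | P0:M(92), P1:I | bus: none
[4] P1: load  L1 | P0:O(92), P1:S(92) | bus: BusRd
[5] P1: store L1 := 36 | P0:I, P1:M(36) | bus: BusUpgr,Flush
[6] P0: store L6 := 38 | P0:M(38), P1:I | bus: BusRdX
[7] P1: load  L1 | P0:I, P1:M(36) | bus: none
[8] P1: store L1 := 82 | P0:I, P1:M(82) | bus: none
[9] P0: load  L0 | P0:E(90), P1:I | bus: BusRd
[10] P0: store L1 := 16 | P0:M(16), P1:I | bus: BusRdX,Flush
[11] P1: store L0 := 21 | P0:I, P1:M(21) | bus: BusRdX
[12] P0: load  L2 | P0:E(50), P1:I | bus: BusRd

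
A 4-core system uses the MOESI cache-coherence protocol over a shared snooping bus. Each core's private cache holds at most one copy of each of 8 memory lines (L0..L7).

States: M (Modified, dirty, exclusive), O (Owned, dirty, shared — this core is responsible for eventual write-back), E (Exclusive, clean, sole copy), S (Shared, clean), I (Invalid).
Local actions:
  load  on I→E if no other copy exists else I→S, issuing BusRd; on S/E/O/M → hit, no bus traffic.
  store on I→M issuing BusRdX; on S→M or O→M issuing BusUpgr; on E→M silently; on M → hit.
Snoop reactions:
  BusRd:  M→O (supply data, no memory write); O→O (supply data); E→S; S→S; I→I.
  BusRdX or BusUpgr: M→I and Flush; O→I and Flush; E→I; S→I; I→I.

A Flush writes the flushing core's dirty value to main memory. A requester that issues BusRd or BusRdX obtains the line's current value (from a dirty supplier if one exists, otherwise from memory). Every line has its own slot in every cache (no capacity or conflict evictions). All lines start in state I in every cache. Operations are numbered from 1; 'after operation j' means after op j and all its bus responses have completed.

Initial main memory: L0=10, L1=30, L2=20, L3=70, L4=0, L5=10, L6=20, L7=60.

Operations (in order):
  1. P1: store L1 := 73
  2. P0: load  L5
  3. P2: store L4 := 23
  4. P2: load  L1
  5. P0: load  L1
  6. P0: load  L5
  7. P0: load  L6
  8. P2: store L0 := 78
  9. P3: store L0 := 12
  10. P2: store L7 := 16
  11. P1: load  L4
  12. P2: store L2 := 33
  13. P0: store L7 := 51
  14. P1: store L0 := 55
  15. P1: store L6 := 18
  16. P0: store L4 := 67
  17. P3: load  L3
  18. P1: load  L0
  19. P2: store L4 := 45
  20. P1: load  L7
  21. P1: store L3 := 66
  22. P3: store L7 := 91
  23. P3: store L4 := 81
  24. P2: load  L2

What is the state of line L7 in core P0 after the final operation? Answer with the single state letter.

[1] P1: store L1 := 73 | P0:I, P1:M(73), P2:I, P3:I | bus: BusRdX
[2] P0: load  L5 | P0:E(10), P1:I, P2:I, P3:I | bus: BusRd
[3] P2: store L4 := 23 | P0:I, P1:I, P2:M(23), P3:I | bus: BusRdX
[4] P2: load  L1 | P0:I, P1:O(73), P2:S(73), P3:I | bus: BusRd
[5] P0: load  L1 | P0:S(73), P1:O(73), P2:S(73), P3:I | bus: BusRd
[6] P0: load  L5 | P0:E(10), P1:I, P2:I, P3:I | bus: none
[7] P0: load  L6 | P0:E(20), P1:I, P2:I, P3:I | bus: BusRd
[8] P2: store L0 := 78 | P0:I, P1:I, P2:M(78), P3:I | bus: BusRdX
[9] P3: store L0 := 12 | P0:I, P1:I, P2:I, P3:M(12) | bus: BusRdX,Flush
[10] P2: store L7 := 16 | P0:I, P1:I, P2:M(16), P3:I | bus: BusRdX
[11] P1: load  L4 | P0:I, P1:S(23), P2:O(23), P3:I | bus: BusRd
[12] P2: store L2 := 33 | P0:I, P1:I, P2:M(33), P3:I | bus: BusRdX
[13] P0: store L7 := 51 | P0:M(51), P1:I, P2:I, P3:I | bus: BusRdX,Flush
[14] P1: store L0 := 55 | P0:I, P1:M(55), P2:I, P3:I | bus: BusRdX,Flush
[15] P1: store L6 := 18 | P0:I, P1:M(18), P2:I, P3:I | bus: BusRdX
[16] P0: store L4 := 67 | P0:M(67), P1:I, P2:I, P3:I | bus: BusRdX,Flush
[17] P3: load  L3 | P0:I, P1:I, P2:I, P3:E(70) | bus: BusRd
[18] P1: load  L0 | P0:I, P1:M(55), P2:I, P3:I | bus: none
[19] P2: store L4 := 45 | P0:I, P1:I, P2:M(45), P3:I | bus: BusRdX,Flush
[20] P1: load  L7 | P0:O(51), P1:S(51), P2:I, P3:I | bus: BusRd
[21] P1: store L3 := 66 | P0:I, P1:M(66), P2:I, P3:I | bus: BusRdX
[22] P3: store L7 := 91 | P0:I, P1:I, P2:I, P3:M(91) | bus: BusRdX,Flush
[23] P3: store L4 := 81 | P0:I, P1:I, P2:I, P3:M(81) | bus: BusRdX,Flush
[24] P2: load  L2 | P0:I, P1:I, P2:M(33), P3:I | bus: none

state = I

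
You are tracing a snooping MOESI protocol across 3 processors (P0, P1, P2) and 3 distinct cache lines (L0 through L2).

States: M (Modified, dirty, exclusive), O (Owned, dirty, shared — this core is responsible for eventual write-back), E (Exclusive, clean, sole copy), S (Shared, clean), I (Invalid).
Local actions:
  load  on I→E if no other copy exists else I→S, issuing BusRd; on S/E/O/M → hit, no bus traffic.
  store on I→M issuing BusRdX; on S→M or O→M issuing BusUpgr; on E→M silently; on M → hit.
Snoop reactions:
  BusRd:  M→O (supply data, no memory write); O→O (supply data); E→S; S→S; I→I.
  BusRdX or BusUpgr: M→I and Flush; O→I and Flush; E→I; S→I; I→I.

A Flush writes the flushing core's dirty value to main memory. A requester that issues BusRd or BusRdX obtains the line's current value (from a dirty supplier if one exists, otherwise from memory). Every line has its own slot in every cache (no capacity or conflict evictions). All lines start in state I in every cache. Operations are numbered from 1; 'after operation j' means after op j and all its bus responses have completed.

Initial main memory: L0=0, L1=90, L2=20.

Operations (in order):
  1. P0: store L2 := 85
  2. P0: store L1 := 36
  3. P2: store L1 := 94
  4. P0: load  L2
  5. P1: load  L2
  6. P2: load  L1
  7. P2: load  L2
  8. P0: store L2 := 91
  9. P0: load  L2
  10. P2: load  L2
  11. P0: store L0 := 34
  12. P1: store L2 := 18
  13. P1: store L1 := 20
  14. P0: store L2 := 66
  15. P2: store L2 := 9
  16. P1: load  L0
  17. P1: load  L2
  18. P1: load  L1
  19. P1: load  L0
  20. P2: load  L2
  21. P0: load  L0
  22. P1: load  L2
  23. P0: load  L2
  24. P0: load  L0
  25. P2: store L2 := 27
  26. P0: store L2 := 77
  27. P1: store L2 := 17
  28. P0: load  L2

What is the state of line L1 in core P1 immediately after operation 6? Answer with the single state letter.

step 1: P0: store L2 := 85  ⟶  MII  (L2)  txn=BusRdX  M[L2]=20
step 2: P0: store L1 := 36  ⟶  MII  (L1)  txn=BusRdX  M[L1]=90
step 3: P2: store L1 := 94  ⟶  IIM  (L1)  txn=BusRdX+Flush  M[L1]=36
step 4: P0: load  L2  ⟶  MII  (L2)  txn=∅  M[L2]=20
step 5: P1: load  L2  ⟶  OSI  (L2)  txn=BusRd  M[L2]=20
step 6: P2: load  L1  ⟶  IIM  (L1)  txn=∅  M[L1]=36
step 7: P2: load  L2  ⟶  OSS  (L2)  txn=BusRd  M[L2]=20
step 8: P0: store L2 := 91  ⟶  MII  (L2)  txn=BusUpgr  M[L2]=20
step 9: P0: load  L2  ⟶  MII  (L2)  txn=∅  M[L2]=20
step 10: P2: load  L2  ⟶  OIS  (L2)  txn=BusRd  M[L2]=20
step 11: P0: store L0 := 34  ⟶  MII  (L0)  txn=BusRdX  M[L0]=0
step 12: P1: store L2 := 18  ⟶  IMI  (L2)  txn=BusRdX+Flush  M[L2]=91
step 13: P1: store L1 := 20  ⟶  IMI  (L1)  txn=BusRdX+Flush  M[L1]=94
step 14: P0: store L2 := 66  ⟶  MII  (L2)  txn=BusRdX+Flush  M[L2]=18
step 15: P2: store L2 := 9  ⟶  IIM  (L2)  txn=BusRdX+Flush  M[L2]=66
step 16: P1: load  L0  ⟶  OSI  (L0)  txn=BusRd  M[L0]=0
step 17: P1: load  L2  ⟶  ISO  (L2)  txn=BusRd  M[L2]=66
step 18: P1: load  L1  ⟶  IMI  (L1)  txn=∅  M[L1]=94
step 19: P1: load  L0  ⟶  OSI  (L0)  txn=∅  M[L0]=0
step 20: P2: load  L2  ⟶  ISO  (L2)  txn=∅  M[L2]=66
step 21: P0: load  L0  ⟶  OSI  (L0)  txn=∅  M[L0]=0
step 22: P1: load  L2  ⟶  ISO  (L2)  txn=∅  M[L2]=66
step 23: P0: load  L2  ⟶  SSO  (L2)  txn=BusRd  M[L2]=66
step 24: P0: load  L0  ⟶  OSI  (L0)  txn=∅  M[L0]=0
step 25: P2: store L2 := 27  ⟶  IIM  (L2)  txn=BusUpgr  M[L2]=66
step 26: P0: store L2 := 77  ⟶  MII  (L2)  txn=BusRdX+Flush  M[L2]=27
step 27: P1: store L2 := 17  ⟶  IMI  (L2)  txn=BusRdX+Flush  M[L2]=77
step 28: P0: load  L2  ⟶  SOI  (L2)  txn=BusRd  M[L2]=77

state = I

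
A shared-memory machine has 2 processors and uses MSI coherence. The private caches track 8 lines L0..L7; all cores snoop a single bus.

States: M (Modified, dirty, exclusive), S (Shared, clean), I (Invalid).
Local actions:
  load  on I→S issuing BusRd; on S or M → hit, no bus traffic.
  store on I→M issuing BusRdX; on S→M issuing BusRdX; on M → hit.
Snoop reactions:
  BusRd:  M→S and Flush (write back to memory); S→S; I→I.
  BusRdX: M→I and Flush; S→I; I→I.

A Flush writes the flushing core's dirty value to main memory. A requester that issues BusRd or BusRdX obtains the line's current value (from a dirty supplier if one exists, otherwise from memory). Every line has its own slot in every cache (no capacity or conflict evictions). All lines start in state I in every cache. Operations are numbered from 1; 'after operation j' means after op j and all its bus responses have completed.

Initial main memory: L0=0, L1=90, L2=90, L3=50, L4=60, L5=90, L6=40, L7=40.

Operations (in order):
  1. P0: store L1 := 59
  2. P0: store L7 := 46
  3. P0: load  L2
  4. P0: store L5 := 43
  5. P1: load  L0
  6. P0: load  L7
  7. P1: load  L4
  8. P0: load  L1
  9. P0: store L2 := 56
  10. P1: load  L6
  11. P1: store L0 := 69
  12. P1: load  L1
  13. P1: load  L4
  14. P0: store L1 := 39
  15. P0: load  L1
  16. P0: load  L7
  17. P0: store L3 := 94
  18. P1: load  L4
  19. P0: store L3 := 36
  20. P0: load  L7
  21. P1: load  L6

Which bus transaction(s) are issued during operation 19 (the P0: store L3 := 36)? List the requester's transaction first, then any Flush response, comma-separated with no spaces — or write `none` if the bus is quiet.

bus = none

1. P0: store L1 := 59  bus=[BusRdX]  L1: P0=M P1=I  mem[L1]=90
2. P0: store L7 := 46  bus=[BusRdX]  L7: P0=M P1=I  mem[L7]=40
3. P0: load  L2  bus=[BusRd]  L2: P0=S P1=I  mem[L2]=90
4. P0: store L5 := 43  bus=[BusRdX]  L5: P0=M P1=I  mem[L5]=90
5. P1: load  L0  bus=[BusRd]  L0: P0=I P1=S  mem[L0]=0
6. P0: load  L7  bus=[-]  L7: P0=M P1=I  mem[L7]=40
7. P1: load  L4  bus=[BusRd]  L4: P0=I P1=S  mem[L4]=60
8. P0: load  L1  bus=[-]  L1: P0=M P1=I  mem[L1]=90
9. P0: store L2 := 56  bus=[BusRdX]  L2: P0=M P1=I  mem[L2]=90
10. P1: load  L6  bus=[BusRd]  L6: P0=I P1=S  mem[L6]=40
11. P1: store L0 := 69  bus=[BusRdX]  L0: P0=I P1=M  mem[L0]=0
12. P1: load  L1  bus=[BusRd,Flush]  L1: P0=S P1=S  mem[L1]=59
13. P1: load  L4  bus=[-]  L4: P0=I P1=S  mem[L4]=60
14. P0: store L1 := 39  bus=[BusRdX]  L1: P0=M P1=I  mem[L1]=59
15. P0: load  L1  bus=[-]  L1: P0=M P1=I  mem[L1]=59
16. P0: load  L7  bus=[-]  L7: P0=M P1=I  mem[L7]=40
17. P0: store L3 := 94  bus=[BusRdX]  L3: P0=M P1=I  mem[L3]=50
18. P1: load  L4  bus=[-]  L4: P0=I P1=S  mem[L4]=60
19. P0: store L3 := 36  bus=[-]  L3: P0=M P1=I  mem[L3]=50
20. P0: load  L7  bus=[-]  L7: P0=M P1=I  mem[L7]=40
21. P1: load  L6  bus=[-]  L6: P0=I P1=S  mem[L6]=40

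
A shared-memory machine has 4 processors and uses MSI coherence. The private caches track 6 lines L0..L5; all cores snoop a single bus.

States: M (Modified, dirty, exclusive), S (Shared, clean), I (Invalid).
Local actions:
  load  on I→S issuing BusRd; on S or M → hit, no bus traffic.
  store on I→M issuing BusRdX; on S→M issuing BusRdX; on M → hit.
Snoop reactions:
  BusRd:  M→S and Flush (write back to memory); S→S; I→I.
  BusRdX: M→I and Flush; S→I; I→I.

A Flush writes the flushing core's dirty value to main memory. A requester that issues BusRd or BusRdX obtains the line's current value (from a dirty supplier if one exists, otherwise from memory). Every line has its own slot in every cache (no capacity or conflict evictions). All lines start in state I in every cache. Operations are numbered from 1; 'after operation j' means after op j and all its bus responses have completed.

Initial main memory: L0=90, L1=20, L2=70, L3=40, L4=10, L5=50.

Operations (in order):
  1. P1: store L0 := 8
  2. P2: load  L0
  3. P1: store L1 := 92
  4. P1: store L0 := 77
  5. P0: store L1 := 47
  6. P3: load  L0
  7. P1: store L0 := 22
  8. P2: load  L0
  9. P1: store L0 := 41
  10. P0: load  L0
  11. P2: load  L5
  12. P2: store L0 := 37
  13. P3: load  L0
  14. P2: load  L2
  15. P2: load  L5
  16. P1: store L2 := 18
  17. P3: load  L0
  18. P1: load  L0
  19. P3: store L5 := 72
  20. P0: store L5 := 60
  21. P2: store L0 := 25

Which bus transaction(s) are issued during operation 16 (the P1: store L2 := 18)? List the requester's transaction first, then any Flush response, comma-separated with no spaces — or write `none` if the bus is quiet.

[1] P1: store L0 := 8 | P0:I, P1:M(8), P2:I, P3:I | bus: BusRdX
[2] P2: load  L0 | P0:I, P1:S(8), P2:S(8), P3:I | bus: BusRd,Flush
[3] P1: store L1 := 92 | P0:I, P1:M(92), P2:I, P3:I | bus: BusRdX
[4] P1: store L0 := 77 | P0:I, P1:M(77), P2:I, P3:I | bus: BusRdX
[5] P0: store L1 := 47 | P0:M(47), P1:I, P2:I, P3:I | bus: BusRdX,Flush
[6] P3: load  L0 | P0:I, P1:S(77), P2:I, P3:S(77) | bus: BusRd,Flush
[7] P1: store L0 := 22 | P0:I, P1:M(22), P2:I, P3:I | bus: BusRdX
[8] P2: load  L0 | P0:I, P1:S(22), P2:S(22), P3:I | bus: BusRd,Flush
[9] P1: store L0 := 41 | P0:I, P1:M(41), P2:I, P3:I | bus: BusRdX
[10] P0: load  L0 | P0:S(41), P1:S(41), P2:I, P3:I | bus: BusRd,Flush
[11] P2: load  L5 | P0:I, P1:I, P2:S(50), P3:I | bus: BusRd
[12] P2: store L0 := 37 | P0:I, P1:I, P2:M(37), P3:I | bus: BusRdX
[13] P3: load  L0 | P0:I, P1:I, P2:S(37), P3:S(37) | bus: BusRd,Flush
[14] P2: load  L2 | P0:I, P1:I, P2:S(70), P3:I | bus: BusRd
[15] P2: load  L5 | P0:I, P1:I, P2:S(50), P3:I | bus: none
[16] P1: store L2 := 18 | P0:I, P1:M(18), P2:I, P3:I | bus: BusRdX
[17] P3: load  L0 | P0:I, P1:I, P2:S(37), P3:S(37) | bus: none
[18] P1: load  L0 | P0:I, P1:S(37), P2:S(37), P3:S(37) | bus: BusRd
[19] P3: store L5 := 72 | P0:I, P1:I, P2:I, P3:M(72) | bus: BusRdX
[20] P0: store L5 := 60 | P0:M(60), P1:I, P2:I, P3:I | bus: BusRdX,Flush
[21] P2: store L0 := 25 | P0:I, P1:I, P2:M(25), P3:I | bus: BusRdX

bus = BusRdX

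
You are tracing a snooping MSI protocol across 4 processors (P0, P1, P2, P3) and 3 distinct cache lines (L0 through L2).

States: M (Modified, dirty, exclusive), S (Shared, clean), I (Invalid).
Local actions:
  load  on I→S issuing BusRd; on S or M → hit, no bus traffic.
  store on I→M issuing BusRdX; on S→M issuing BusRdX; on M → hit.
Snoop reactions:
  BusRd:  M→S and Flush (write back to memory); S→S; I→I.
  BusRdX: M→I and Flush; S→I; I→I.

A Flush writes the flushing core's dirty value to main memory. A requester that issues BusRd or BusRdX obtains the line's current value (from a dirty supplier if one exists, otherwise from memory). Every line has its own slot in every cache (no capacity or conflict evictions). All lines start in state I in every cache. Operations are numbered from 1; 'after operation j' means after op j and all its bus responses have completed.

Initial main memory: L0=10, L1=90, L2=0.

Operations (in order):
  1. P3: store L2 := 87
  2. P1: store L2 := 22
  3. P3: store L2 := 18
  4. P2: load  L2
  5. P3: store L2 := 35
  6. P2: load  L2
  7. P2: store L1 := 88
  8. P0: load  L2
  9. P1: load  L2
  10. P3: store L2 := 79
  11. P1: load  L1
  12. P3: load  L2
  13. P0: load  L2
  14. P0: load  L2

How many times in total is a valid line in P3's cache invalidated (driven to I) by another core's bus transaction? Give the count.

[1] P3: store L2 := 87 | P0:I, P1:I, P2:I, P3:M(87) | bus: BusRdX
[2] P1: store L2 := 22 | P0:I, P1:M(22), P2:I, P3:I | bus: BusRdX,Flush
[3] P3: store L2 := 18 | P0:I, P1:I, P2:I, P3:M(18) | bus: BusRdX,Flush
[4] P2: load  L2 | P0:I, P1:I, P2:S(18), P3:S(18) | bus: BusRd,Flush
[5] P3: store L2 := 35 | P0:I, P1:I, P2:I, P3:M(35) | bus: BusRdX
[6] P2: load  L2 | P0:I, P1:I, P2:S(35), P3:S(35) | bus: BusRd,Flush
[7] P2: store L1 := 88 | P0:I, P1:I, P2:M(88), P3:I | bus: BusRdX
[8] P0: load  L2 | P0:S(35), P1:I, P2:S(35), P3:S(35) | bus: BusRd
[9] P1: load  L2 | P0:S(35), P1:S(35), P2:S(35), P3:S(35) | bus: BusRd
[10] P3: store L2 := 79 | P0:I, P1:I, P2:I, P3:M(79) | bus: BusRdX
[11] P1: load  L1 | P0:I, P1:S(88), P2:S(88), P3:I | bus: BusRd,Flush
[12] P3: load  L2 | P0:I, P1:I, P2:I, P3:M(79) | bus: none
[13] P0: load  L2 | P0:S(79), P1:I, P2:I, P3:S(79) | bus: BusRd,Flush
[14] P0: load  L2 | P0:S(79), P1:I, P2:I, P3:S(79) | bus: none

invalidations = 1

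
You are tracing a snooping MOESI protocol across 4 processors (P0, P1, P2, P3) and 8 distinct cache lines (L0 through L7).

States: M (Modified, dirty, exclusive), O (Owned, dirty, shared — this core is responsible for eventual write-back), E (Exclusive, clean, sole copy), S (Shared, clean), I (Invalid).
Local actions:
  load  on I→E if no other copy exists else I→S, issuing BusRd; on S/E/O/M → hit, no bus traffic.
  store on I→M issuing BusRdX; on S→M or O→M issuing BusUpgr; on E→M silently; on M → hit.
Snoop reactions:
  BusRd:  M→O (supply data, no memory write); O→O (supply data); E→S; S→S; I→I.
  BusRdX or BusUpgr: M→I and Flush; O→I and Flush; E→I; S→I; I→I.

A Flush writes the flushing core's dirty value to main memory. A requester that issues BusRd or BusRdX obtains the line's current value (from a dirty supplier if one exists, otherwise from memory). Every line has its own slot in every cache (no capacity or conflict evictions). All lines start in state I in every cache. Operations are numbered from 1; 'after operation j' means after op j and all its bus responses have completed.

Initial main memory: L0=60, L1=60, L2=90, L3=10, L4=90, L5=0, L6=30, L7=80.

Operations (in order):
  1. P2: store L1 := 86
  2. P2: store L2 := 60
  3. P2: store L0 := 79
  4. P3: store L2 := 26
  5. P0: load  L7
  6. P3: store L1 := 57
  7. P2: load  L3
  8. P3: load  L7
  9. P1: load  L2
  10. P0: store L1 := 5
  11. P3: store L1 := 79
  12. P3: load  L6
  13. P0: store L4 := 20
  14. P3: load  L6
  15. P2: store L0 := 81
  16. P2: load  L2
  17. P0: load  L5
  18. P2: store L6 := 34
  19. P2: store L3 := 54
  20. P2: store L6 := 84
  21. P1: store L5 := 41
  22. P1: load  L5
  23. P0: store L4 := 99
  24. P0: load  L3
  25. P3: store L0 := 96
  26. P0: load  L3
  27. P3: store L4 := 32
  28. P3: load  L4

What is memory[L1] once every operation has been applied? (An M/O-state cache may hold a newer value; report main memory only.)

1. P2: store L1 := 86  bus=[BusRdX]  L1: P0=I P1=I P2=M P3=I  mem[L1]=60
2. P2: store L2 := 60  bus=[BusRdX]  L2: P0=I P1=I P2=M P3=I  mem[L2]=90
3. P2: store L0 := 79  bus=[BusRdX]  L0: P0=I P1=I P2=M P3=I  mem[L0]=60
4. P3: store L2 := 26  bus=[BusRdX,Flush]  L2: P0=I P1=I P2=I P3=M  mem[L2]=60
5. P0: load  L7  bus=[BusRd]  L7: P0=E P1=I P2=I P3=I  mem[L7]=80
6. P3: store L1 := 57  bus=[BusRdX,Flush]  L1: P0=I P1=I P2=I P3=M  mem[L1]=86
7. P2: load  L3  bus=[BusRd]  L3: P0=I P1=I P2=E P3=I  mem[L3]=10
8. P3: load  L7  bus=[BusRd]  L7: P0=S P1=I P2=I P3=S  mem[L7]=80
9. P1: load  L2  bus=[BusRd]  L2: P0=I P1=S P2=I P3=O  mem[L2]=60
10. P0: store L1 := 5  bus=[BusRdX,Flush]  L1: P0=M P1=I P2=I P3=I  mem[L1]=57
11. P3: store L1 := 79  bus=[BusRdX,Flush]  L1: P0=I P1=I P2=I P3=M  mem[L1]=5
12. P3: load  L6  bus=[BusRd]  L6: P0=I P1=I P2=I P3=E  mem[L6]=30
13. P0: store L4 := 20  bus=[BusRdX]  L4: P0=M P1=I P2=I P3=I  mem[L4]=90
14. P3: load  L6  bus=[-]  L6: P0=I P1=I P2=I P3=E  mem[L6]=30
15. P2: store L0 := 81  bus=[-]  L0: P0=I P1=I P2=M P3=I  mem[L0]=60
16. P2: load  L2  bus=[BusRd]  L2: P0=I P1=S P2=S P3=O  mem[L2]=60
17. P0: load  L5  bus=[BusRd]  L5: P0=E P1=I P2=I P3=I  mem[L5]=0
18. P2: store L6 := 34  bus=[BusRdX]  L6: P0=I P1=I P2=M P3=I  mem[L6]=30
19. P2: store L3 := 54  bus=[-]  L3: P0=I P1=I P2=M P3=I  mem[L3]=10
20. P2: store L6 := 84  bus=[-]  L6: P0=I P1=I P2=M P3=I  mem[L6]=30
21. P1: store L5 := 41  bus=[BusRdX]  L5: P0=I P1=M P2=I P3=I  mem[L5]=0
22. P1: load  L5  bus=[-]  L5: P0=I P1=M P2=I P3=I  mem[L5]=0
23. P0: store L4 := 99  bus=[-]  L4: P0=M P1=I P2=I P3=I  mem[L4]=90
24. P0: load  L3  bus=[BusRd]  L3: P0=S P1=I P2=O P3=I  mem[L3]=10
25. P3: store L0 := 96  bus=[BusRdX,Flush]  L0: P0=I P1=I P2=I P3=M  mem[L0]=81
26. P0: load  L3  bus=[-]  L3: P0=S P1=I P2=O P3=I  mem[L3]=10
27. P3: store L4 := 32  bus=[BusRdX,Flush]  L4: P0=I P1=I P2=I P3=M  mem[L4]=99
28. P3: load  L4  bus=[-]  L4: P0=I P1=I P2=I P3=M  mem[L4]=99

memory[L1] = 5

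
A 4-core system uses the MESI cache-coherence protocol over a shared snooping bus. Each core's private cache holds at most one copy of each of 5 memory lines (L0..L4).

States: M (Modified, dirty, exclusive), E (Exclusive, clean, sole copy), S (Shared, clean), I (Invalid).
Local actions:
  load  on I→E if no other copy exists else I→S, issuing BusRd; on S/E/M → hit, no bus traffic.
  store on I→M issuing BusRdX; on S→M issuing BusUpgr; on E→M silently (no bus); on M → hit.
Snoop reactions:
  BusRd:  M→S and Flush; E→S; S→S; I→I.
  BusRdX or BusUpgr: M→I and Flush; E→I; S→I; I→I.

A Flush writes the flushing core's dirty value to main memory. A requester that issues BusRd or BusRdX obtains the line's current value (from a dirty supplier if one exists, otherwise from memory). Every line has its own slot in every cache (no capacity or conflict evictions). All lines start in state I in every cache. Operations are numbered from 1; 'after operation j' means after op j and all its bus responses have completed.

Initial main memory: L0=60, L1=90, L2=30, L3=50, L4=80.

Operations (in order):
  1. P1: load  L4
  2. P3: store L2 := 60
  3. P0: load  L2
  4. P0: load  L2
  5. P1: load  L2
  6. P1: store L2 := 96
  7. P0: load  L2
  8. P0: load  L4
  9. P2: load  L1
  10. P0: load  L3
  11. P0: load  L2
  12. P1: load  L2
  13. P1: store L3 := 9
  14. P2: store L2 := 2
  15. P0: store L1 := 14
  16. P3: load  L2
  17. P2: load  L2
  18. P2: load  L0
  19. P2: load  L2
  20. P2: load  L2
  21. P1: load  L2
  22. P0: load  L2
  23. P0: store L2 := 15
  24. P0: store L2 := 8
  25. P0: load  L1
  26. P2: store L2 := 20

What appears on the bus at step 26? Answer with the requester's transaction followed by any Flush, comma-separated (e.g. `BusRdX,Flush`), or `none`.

  op1 P1: load  L4 → I/E/I/I on L4; bus BusRd; mem=80
  op2 P3: store L2 := 60 → I/I/I/M on L2; bus BusRdX; mem=30
  op3 P0: load  L2 → S/I/I/S on L2; bus BusRd Flush; mem=60
  op4 P0: load  L2 → S/I/I/S on L2; bus (none); mem=60
  op5 P1: load  L2 → S/S/I/S on L2; bus BusRd; mem=60
  op6 P1: store L2 := 96 → I/M/I/I on L2; bus BusUpgr; mem=60
  op7 P0: load  L2 → S/S/I/I on L2; bus BusRd Flush; mem=96
  op8 P0: load  L4 → S/S/I/I on L4; bus BusRd; mem=80
  op9 P2: load  L1 → I/I/E/I on L1; bus BusRd; mem=90
  op10 P0: load  L3 → E/I/I/I on L3; bus BusRd; mem=50
  op11 P0: load  L2 → S/S/I/I on L2; bus (none); mem=96
  op12 P1: load  L2 → S/S/I/I on L2; bus (none); mem=96
  op13 P1: store L3 := 9 → I/M/I/I on L3; bus BusRdX; mem=50
  op14 P2: store L2 := 2 → I/I/M/I on L2; bus BusRdX; mem=96
  op15 P0: store L1 := 14 → M/I/I/I on L1; bus BusRdX; mem=90
  op16 P3: load  L2 → I/I/S/S on L2; bus BusRd Flush; mem=2
  op17 P2: load  L2 → I/I/S/S on L2; bus (none); mem=2
  op18 P2: load  L0 → I/I/E/I on L0; bus BusRd; mem=60
  op19 P2: load  L2 → I/I/S/S on L2; bus (none); mem=2
  op20 P2: load  L2 → I/I/S/S on L2; bus (none); mem=2
  op21 P1: load  L2 → I/S/S/S on L2; bus BusRd; mem=2
  op22 P0: load  L2 → S/S/S/S on L2; bus BusRd; mem=2
  op23 P0: store L2 := 15 → M/I/I/I on L2; bus BusUpgr; mem=2
  op24 P0: store L2 := 8 → M/I/I/I on L2; bus (none); mem=2
  op25 P0: load  L1 → M/I/I/I on L1; bus (none); mem=90
  op26 P2: store L2 := 20 → I/I/M/I on L2; bus BusRdX Flush; mem=8

bus = BusRdX,Flush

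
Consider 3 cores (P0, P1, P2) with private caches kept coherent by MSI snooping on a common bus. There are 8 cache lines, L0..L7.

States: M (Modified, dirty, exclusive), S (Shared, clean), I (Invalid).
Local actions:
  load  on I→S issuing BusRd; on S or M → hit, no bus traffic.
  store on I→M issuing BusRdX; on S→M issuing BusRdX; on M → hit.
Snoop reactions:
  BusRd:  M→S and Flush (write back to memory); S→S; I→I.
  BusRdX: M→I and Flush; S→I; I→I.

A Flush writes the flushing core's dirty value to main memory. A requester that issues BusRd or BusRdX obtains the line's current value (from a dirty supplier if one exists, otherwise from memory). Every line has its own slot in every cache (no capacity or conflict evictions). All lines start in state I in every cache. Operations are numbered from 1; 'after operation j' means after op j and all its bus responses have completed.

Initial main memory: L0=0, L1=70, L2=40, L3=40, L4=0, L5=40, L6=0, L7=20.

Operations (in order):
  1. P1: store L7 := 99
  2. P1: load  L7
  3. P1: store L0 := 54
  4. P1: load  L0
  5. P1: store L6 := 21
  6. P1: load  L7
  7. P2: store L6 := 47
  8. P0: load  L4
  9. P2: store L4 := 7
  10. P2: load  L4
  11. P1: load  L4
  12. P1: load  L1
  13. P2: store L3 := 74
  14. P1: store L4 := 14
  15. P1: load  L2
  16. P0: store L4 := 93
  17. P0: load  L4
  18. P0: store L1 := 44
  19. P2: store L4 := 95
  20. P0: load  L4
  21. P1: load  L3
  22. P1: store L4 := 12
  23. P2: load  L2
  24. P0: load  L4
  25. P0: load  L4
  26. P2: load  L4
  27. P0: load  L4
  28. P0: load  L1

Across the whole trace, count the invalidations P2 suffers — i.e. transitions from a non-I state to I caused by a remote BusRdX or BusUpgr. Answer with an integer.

step 1: P1: store L7 := 99  ⟶  IMI  (L7)  txn=BusRdX  M[L7]=20
step 2: P1: load  L7  ⟶  IMI  (L7)  txn=∅  M[L7]=20
step 3: P1: store L0 := 54  ⟶  IMI  (L0)  txn=BusRdX  M[L0]=0
step 4: P1: load  L0  ⟶  IMI  (L0)  txn=∅  M[L0]=0
step 5: P1: store L6 := 21  ⟶  IMI  (L6)  txn=BusRdX  M[L6]=0
step 6: P1: load  L7  ⟶  IMI  (L7)  txn=∅  M[L7]=20
step 7: P2: store L6 := 47  ⟶  IIM  (L6)  txn=BusRdX+Flush  M[L6]=21
step 8: P0: load  L4  ⟶  SII  (L4)  txn=BusRd  M[L4]=0
step 9: P2: store L4 := 7  ⟶  IIM  (L4)  txn=BusRdX  M[L4]=0
step 10: P2: load  L4  ⟶  IIM  (L4)  txn=∅  M[L4]=0
step 11: P1: load  L4  ⟶  ISS  (L4)  txn=BusRd+Flush  M[L4]=7
step 12: P1: load  L1  ⟶  ISI  (L1)  txn=BusRd  M[L1]=70
step 13: P2: store L3 := 74  ⟶  IIM  (L3)  txn=BusRdX  M[L3]=40
step 14: P1: store L4 := 14  ⟶  IMI  (L4)  txn=BusRdX  M[L4]=7
step 15: P1: load  L2  ⟶  ISI  (L2)  txn=BusRd  M[L2]=40
step 16: P0: store L4 := 93  ⟶  MII  (L4)  txn=BusRdX+Flush  M[L4]=14
step 17: P0: load  L4  ⟶  MII  (L4)  txn=∅  M[L4]=14
step 18: P0: store L1 := 44  ⟶  MII  (L1)  txn=BusRdX  M[L1]=70
step 19: P2: store L4 := 95  ⟶  IIM  (L4)  txn=BusRdX+Flush  M[L4]=93
step 20: P0: load  L4  ⟶  SIS  (L4)  txn=BusRd+Flush  M[L4]=95
step 21: P1: load  L3  ⟶  ISS  (L3)  txn=BusRd+Flush  M[L3]=74
step 22: P1: store L4 := 12  ⟶  IMI  (L4)  txn=BusRdX  M[L4]=95
step 23: P2: load  L2  ⟶  ISS  (L2)  txn=BusRd  M[L2]=40
step 24: P0: load  L4  ⟶  SSI  (L4)  txn=BusRd+Flush  M[L4]=12
step 25: P0: load  L4  ⟶  SSI  (L4)  txn=∅  M[L4]=12
step 26: P2: load  L4  ⟶  SSS  (L4)  txn=BusRd  M[L4]=12
step 27: P0: load  L4  ⟶  SSS  (L4)  txn=∅  M[L4]=12
step 28: P0: load  L1  ⟶  MII  (L1)  txn=∅  M[L1]=70

invalidations = 2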